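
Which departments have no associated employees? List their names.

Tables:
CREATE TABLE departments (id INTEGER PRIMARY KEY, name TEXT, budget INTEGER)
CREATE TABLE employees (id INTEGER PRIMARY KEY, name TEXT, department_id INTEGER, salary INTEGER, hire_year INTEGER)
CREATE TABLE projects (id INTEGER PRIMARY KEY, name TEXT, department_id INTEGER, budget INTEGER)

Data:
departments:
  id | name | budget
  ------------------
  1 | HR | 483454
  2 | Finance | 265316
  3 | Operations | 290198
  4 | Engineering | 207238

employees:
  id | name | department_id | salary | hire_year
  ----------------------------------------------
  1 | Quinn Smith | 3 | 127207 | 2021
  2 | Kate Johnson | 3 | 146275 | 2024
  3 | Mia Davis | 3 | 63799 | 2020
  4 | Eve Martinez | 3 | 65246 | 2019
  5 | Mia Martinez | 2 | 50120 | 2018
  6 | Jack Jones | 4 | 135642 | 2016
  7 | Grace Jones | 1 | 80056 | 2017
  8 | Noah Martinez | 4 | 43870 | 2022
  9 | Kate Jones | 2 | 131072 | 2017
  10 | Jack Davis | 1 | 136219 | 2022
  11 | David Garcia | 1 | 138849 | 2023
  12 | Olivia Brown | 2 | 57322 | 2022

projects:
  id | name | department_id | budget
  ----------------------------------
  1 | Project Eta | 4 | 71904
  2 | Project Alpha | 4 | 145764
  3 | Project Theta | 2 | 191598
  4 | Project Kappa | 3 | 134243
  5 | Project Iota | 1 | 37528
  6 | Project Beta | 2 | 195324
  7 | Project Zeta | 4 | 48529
SELECT p.name FROM departments p LEFT JOIN employees c ON c.department_id = p.id WHERE c.id IS NULL

Execution result:
(no rows)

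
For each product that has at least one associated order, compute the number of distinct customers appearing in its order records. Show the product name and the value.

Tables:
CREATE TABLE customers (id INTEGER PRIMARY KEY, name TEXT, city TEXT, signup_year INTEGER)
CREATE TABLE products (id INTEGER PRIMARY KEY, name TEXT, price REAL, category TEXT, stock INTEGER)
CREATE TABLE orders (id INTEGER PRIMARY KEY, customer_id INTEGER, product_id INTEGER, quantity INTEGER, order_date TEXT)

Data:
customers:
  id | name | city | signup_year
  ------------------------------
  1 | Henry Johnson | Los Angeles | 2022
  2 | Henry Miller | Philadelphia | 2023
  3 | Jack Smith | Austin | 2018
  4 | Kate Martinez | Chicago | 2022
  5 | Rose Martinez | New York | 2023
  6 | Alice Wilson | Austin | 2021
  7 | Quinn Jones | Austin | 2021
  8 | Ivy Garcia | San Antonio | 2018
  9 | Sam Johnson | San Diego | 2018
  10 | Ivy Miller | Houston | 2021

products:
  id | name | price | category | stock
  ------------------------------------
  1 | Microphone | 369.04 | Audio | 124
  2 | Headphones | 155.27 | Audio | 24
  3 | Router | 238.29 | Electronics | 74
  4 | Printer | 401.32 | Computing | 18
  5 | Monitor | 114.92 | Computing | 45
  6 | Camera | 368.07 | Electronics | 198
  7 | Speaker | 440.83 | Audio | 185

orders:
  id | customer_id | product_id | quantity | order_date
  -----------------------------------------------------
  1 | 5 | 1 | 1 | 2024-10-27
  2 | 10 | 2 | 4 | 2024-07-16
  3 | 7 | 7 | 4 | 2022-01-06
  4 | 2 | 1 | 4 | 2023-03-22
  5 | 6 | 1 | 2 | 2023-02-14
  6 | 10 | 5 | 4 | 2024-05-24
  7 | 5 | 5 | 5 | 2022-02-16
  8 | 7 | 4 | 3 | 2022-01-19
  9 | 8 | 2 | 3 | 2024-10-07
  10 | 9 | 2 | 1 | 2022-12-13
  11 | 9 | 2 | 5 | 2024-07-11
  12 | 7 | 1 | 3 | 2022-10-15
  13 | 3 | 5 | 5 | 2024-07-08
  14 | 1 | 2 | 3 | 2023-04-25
SELECT p.name, COUNT(DISTINCT c.customer_id) AS distinct_customer_count FROM orders c JOIN products p ON c.product_id = p.id GROUP BY p.id, p.name

Execution result:
name | distinct_customer_count
Microphone | 4
Headphones | 4
Printer | 1
Monitor | 3
Speaker | 1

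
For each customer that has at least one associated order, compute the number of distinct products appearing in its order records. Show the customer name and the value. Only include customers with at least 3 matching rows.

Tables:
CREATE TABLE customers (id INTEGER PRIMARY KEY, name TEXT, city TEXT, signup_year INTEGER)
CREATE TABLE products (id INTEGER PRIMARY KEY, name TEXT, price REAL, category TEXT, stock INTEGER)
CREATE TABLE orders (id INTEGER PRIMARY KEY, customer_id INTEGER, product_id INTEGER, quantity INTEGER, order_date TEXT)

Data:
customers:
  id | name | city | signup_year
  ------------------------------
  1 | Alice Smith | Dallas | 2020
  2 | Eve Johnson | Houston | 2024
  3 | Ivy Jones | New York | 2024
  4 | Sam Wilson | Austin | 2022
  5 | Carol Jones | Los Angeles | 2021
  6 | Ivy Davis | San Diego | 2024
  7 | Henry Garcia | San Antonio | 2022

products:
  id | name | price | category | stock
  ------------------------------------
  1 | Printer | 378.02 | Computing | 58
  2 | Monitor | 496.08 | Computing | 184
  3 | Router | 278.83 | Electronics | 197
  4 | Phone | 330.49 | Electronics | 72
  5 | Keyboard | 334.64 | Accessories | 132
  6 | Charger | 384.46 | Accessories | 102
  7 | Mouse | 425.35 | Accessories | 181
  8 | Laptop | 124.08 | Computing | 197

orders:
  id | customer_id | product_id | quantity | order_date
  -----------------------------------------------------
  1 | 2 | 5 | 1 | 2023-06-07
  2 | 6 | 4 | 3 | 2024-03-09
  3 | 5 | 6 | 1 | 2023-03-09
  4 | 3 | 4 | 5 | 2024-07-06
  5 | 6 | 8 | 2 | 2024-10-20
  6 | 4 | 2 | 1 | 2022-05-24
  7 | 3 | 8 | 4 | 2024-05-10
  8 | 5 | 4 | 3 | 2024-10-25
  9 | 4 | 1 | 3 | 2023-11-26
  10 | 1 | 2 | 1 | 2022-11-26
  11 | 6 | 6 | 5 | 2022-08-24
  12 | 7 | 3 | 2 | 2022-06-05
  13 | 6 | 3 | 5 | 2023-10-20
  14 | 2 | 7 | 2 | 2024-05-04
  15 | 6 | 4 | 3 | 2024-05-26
SELECT p.name, COUNT(DISTINCT c.product_id) AS distinct_product_count FROM orders c JOIN customers p ON c.customer_id = p.id GROUP BY p.id, p.name HAVING COUNT(*) >= 3

Execution result:
name | distinct_product_count
Ivy Davis | 4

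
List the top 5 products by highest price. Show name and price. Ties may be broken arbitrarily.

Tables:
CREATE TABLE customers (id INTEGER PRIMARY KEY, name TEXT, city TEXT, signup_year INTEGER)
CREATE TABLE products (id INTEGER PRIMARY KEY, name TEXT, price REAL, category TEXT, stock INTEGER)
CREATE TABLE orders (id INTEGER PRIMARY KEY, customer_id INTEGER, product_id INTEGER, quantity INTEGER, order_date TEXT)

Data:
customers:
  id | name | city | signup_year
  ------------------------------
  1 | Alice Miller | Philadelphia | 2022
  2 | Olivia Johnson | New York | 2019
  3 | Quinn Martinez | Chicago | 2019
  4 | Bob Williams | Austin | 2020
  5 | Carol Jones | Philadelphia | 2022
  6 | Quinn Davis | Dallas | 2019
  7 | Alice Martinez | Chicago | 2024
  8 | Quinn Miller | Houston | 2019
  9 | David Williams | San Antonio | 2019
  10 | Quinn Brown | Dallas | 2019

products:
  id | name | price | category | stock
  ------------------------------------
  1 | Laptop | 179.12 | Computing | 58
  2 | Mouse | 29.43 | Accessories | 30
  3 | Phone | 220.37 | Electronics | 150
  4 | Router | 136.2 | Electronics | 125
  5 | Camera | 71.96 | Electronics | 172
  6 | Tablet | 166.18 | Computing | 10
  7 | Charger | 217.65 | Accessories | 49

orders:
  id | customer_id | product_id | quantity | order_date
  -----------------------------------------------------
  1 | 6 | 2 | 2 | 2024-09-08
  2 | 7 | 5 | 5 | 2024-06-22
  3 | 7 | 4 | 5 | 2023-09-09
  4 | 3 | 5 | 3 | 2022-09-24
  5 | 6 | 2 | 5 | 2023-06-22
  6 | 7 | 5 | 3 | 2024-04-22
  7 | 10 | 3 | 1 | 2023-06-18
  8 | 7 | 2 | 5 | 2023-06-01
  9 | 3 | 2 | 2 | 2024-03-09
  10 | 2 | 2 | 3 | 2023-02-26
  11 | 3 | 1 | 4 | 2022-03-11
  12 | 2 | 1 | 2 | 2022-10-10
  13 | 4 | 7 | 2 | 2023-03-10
SELECT name, price FROM products ORDER BY price DESC LIMIT 5

Execution result:
name | price
Phone | 220.37
Charger | 217.65
Laptop | 179.12
Tablet | 166.18
Router | 136.20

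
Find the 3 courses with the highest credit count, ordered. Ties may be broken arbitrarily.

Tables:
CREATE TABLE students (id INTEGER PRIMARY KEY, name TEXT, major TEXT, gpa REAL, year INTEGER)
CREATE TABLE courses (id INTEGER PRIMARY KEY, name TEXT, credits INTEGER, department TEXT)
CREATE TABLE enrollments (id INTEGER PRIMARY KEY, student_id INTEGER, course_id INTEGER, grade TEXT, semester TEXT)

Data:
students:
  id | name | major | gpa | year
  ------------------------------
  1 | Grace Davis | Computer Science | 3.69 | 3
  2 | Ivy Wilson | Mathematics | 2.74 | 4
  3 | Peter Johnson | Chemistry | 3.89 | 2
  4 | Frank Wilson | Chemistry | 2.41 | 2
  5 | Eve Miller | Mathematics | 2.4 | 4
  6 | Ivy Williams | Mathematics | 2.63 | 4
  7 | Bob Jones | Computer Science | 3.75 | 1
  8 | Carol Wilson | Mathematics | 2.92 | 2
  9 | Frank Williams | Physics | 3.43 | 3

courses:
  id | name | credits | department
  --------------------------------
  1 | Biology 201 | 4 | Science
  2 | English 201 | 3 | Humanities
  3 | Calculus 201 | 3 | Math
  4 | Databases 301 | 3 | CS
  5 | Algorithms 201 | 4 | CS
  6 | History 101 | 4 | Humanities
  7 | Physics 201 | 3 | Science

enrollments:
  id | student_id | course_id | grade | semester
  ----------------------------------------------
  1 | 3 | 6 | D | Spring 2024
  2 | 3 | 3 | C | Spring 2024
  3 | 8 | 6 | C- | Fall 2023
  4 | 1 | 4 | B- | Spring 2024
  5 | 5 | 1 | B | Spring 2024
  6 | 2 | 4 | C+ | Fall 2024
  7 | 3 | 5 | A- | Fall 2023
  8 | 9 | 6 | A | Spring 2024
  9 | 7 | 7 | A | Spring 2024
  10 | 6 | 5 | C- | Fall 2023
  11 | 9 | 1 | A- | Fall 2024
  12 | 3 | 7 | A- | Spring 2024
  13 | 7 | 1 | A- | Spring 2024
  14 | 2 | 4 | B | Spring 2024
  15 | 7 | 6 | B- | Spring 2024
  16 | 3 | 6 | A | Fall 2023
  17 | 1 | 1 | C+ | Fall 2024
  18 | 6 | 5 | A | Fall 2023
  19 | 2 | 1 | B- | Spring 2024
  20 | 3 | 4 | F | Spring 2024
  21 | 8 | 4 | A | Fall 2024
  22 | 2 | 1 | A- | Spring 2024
SELECT name, credits FROM courses ORDER BY credits DESC LIMIT 3

Execution result:
name | credits
Biology 201 | 4
Algorithms 201 | 4
History 101 | 4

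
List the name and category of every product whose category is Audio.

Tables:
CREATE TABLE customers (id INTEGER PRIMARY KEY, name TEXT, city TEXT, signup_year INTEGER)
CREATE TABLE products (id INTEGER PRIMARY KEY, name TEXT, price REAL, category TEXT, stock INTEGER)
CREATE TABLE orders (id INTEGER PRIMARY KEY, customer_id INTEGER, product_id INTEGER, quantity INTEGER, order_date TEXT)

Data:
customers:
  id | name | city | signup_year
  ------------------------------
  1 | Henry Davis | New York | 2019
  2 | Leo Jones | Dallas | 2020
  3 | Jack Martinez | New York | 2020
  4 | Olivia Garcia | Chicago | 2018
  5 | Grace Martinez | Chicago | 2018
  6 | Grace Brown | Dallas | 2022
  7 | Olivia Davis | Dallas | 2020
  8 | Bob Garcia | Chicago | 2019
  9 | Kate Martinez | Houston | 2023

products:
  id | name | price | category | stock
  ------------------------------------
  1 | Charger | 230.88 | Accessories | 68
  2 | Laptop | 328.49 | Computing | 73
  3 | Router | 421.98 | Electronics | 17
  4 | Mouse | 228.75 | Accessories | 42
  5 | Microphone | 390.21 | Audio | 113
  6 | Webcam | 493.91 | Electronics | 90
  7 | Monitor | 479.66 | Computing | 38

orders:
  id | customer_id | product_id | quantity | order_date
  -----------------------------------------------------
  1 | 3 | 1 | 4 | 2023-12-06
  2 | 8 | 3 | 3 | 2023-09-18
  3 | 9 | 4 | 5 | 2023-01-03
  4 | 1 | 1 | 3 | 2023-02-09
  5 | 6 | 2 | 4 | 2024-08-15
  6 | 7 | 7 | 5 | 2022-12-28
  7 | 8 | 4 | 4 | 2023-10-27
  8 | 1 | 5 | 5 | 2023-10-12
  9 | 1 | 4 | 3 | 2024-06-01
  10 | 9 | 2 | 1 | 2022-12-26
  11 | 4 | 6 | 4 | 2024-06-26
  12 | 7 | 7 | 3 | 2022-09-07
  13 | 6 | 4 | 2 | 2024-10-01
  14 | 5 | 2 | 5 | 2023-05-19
SELECT name, category FROM products WHERE category = 'Audio'

Execution result:
name | category
Microphone | Audio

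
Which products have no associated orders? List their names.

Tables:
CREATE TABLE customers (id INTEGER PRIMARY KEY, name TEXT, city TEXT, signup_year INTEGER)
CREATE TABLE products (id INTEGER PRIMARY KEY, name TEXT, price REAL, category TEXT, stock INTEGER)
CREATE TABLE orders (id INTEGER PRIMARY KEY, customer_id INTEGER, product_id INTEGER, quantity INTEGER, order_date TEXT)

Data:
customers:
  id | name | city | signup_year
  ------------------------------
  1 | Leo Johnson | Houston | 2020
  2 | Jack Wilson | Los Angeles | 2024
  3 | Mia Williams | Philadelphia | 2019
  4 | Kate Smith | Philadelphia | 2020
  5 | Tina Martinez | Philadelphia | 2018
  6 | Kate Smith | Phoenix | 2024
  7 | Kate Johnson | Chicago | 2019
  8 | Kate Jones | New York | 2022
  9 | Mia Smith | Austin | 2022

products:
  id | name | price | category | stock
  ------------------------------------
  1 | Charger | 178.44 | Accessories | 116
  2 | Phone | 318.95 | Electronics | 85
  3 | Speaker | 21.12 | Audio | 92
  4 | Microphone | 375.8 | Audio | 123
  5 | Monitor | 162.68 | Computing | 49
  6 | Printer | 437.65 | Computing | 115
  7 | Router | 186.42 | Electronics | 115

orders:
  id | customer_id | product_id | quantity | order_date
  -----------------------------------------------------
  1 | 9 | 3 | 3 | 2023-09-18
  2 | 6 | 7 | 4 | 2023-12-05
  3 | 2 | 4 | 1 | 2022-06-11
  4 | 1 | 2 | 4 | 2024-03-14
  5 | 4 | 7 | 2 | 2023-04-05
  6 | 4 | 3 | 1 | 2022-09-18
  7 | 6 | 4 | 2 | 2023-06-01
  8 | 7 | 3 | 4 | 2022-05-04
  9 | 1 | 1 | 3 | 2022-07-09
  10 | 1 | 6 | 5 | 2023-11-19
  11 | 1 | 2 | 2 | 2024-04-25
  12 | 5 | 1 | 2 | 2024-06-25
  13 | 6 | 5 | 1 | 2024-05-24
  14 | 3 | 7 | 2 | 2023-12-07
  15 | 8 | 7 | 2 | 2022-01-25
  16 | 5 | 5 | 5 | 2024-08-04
SELECT p.name FROM products p LEFT JOIN orders c ON c.product_id = p.id WHERE c.id IS NULL

Execution result:
(no rows)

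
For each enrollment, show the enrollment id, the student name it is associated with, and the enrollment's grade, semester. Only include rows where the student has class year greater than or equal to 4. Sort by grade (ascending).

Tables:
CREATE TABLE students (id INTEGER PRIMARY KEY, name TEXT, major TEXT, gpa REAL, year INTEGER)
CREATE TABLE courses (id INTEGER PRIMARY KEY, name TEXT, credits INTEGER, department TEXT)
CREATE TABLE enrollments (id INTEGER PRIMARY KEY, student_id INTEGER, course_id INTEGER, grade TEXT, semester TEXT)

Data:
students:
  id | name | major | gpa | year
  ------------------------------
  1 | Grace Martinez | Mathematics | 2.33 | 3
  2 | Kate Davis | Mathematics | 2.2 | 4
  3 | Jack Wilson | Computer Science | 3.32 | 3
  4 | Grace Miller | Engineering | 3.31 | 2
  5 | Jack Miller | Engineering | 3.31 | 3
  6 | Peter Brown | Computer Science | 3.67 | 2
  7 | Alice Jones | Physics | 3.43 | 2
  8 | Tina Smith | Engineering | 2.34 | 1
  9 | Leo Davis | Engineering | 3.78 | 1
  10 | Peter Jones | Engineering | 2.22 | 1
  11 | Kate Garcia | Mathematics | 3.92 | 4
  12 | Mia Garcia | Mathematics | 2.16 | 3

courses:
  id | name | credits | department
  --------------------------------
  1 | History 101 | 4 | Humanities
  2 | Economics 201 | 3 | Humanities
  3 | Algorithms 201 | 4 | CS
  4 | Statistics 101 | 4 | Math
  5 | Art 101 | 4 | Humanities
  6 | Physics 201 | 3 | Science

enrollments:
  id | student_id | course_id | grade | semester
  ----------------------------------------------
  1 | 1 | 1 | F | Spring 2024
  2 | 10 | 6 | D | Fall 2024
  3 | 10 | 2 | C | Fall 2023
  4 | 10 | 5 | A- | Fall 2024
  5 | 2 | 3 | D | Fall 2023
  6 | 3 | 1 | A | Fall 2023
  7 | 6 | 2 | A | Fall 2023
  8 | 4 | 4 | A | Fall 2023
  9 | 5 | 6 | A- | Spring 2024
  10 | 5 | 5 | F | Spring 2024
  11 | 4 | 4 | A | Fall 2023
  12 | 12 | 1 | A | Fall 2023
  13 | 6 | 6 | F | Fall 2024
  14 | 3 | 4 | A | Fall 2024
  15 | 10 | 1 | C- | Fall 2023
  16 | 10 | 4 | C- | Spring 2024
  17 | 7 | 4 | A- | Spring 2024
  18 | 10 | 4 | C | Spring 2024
SELECT c.id, p.name AS student, c.grade, c.semester FROM enrollments c JOIN students p ON c.student_id = p.id WHERE p.year >= 4 ORDER BY c.grade ASC

Execution result:
id | student | grade | semester
5 | Kate Davis | D | Fall 2023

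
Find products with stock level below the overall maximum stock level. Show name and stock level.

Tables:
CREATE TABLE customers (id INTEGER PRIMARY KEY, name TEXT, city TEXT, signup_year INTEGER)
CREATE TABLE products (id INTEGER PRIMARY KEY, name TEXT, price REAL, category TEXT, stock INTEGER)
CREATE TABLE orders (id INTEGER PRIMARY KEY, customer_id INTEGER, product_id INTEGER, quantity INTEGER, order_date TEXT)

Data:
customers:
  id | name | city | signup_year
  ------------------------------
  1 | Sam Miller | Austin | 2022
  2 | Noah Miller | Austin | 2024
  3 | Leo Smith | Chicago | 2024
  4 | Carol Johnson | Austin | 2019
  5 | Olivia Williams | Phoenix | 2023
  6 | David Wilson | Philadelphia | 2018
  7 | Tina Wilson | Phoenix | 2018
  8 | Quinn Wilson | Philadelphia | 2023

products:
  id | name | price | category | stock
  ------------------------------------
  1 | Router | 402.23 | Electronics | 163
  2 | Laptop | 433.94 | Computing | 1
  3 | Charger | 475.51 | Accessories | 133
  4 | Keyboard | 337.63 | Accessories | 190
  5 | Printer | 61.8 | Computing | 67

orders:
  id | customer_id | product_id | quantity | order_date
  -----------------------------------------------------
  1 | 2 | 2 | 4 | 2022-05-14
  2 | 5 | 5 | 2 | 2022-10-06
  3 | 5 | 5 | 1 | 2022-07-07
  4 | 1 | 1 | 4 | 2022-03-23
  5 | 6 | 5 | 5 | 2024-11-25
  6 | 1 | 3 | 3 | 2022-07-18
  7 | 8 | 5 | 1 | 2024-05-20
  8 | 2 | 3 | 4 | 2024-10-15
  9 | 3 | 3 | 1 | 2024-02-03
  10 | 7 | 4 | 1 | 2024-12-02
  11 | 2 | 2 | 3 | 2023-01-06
SELECT name, stock FROM products WHERE stock < (SELECT MAX(stock) FROM products)

Execution result:
name | stock
Router | 163
Laptop | 1
Charger | 133
Printer | 67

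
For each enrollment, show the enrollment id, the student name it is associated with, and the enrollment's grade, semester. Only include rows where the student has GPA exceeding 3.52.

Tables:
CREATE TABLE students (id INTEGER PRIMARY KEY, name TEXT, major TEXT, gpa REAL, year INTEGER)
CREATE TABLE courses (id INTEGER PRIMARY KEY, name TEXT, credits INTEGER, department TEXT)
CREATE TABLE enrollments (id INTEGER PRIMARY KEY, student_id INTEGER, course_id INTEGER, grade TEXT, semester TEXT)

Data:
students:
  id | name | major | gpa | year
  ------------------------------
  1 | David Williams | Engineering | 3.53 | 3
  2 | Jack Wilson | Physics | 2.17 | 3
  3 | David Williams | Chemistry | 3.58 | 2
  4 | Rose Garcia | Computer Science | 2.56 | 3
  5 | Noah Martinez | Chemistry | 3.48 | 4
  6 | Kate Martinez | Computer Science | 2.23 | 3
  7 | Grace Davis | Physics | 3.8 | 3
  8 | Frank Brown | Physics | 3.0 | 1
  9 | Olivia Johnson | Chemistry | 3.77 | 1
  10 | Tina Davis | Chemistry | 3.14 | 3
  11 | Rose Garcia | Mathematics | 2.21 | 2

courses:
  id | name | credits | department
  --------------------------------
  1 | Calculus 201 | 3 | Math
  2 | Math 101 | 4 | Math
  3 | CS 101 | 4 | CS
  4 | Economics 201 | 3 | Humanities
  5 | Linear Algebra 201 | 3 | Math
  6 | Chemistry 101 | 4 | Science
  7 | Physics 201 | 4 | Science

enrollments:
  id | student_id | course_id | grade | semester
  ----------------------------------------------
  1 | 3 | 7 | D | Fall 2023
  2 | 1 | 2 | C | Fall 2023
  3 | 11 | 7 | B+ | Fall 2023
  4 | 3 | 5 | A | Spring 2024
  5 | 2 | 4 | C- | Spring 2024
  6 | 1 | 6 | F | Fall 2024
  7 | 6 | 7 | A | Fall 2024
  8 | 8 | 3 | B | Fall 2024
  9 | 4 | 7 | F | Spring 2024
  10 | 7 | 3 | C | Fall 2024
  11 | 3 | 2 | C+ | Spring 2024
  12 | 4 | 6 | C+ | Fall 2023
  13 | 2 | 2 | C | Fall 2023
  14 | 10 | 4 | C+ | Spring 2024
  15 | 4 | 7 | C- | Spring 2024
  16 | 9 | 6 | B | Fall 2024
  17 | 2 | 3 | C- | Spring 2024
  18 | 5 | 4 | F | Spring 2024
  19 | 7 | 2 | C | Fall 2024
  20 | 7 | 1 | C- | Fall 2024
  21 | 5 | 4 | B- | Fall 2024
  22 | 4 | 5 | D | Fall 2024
SELECT c.id, p.name AS student, c.grade, c.semester FROM enrollments c JOIN students p ON c.student_id = p.id WHERE p.gpa > 3.52

Execution result:
id | student | grade | semester
1 | David Williams | D | Fall 2023
2 | David Williams | C | Fall 2023
4 | David Williams | A | Spring 2024
6 | David Williams | F | Fall 2024
10 | Grace Davis | C | Fall 2024
11 | David Williams | C+ | Spring 2024
16 | Olivia Johnson | B | Fall 2024
19 | Grace Davis | C | Fall 2024
20 | Grace Davis | C- | Fall 2024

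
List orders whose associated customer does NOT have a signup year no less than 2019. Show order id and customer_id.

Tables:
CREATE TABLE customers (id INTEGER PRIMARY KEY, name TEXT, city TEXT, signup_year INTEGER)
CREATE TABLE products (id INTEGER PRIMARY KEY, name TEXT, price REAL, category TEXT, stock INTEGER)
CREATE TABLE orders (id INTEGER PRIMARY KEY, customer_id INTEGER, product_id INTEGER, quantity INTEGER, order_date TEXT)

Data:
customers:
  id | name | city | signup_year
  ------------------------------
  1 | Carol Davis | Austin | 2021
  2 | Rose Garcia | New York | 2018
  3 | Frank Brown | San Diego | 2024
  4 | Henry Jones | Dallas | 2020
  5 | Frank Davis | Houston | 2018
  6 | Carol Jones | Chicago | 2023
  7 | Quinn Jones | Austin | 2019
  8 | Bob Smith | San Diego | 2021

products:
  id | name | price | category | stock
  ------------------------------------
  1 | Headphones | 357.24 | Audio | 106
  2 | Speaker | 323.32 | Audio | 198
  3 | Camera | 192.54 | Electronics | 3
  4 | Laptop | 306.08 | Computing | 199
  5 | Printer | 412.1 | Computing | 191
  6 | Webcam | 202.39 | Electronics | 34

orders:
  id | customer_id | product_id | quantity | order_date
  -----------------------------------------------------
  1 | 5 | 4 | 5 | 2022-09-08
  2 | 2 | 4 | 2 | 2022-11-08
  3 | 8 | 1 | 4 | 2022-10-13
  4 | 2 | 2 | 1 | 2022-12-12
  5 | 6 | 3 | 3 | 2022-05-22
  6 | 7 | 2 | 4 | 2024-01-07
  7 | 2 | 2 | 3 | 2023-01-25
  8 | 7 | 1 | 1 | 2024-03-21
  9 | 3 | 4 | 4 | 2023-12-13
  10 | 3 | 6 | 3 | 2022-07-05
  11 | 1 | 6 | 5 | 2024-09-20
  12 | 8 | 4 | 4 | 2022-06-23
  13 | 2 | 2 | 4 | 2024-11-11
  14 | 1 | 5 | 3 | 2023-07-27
SELECT id, customer_id FROM orders WHERE customer_id NOT IN (SELECT id FROM customers WHERE signup_year >= 2019)

Execution result:
id | customer_id
1 | 5
2 | 2
4 | 2
7 | 2
13 | 2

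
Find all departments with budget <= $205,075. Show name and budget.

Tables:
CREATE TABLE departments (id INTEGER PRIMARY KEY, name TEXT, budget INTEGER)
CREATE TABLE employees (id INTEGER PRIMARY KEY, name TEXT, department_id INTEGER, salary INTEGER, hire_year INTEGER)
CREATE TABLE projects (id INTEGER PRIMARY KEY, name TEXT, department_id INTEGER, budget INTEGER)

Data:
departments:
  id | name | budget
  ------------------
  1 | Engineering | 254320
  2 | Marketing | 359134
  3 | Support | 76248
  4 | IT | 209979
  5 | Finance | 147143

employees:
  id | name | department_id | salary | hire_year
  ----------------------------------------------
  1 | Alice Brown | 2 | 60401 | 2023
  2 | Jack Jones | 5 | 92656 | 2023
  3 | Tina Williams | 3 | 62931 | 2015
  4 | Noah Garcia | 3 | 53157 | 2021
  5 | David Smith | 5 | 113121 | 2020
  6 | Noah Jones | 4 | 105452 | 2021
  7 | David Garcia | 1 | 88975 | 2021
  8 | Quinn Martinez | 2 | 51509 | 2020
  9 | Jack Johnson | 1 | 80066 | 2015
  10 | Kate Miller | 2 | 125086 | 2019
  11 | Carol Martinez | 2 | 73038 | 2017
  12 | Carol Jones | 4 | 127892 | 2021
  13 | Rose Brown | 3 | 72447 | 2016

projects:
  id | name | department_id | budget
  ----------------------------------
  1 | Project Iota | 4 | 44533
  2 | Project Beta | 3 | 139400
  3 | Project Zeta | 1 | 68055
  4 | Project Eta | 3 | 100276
SELECT name, budget FROM departments WHERE budget <= 205075

Execution result:
name | budget
Support | 76248
Finance | 147143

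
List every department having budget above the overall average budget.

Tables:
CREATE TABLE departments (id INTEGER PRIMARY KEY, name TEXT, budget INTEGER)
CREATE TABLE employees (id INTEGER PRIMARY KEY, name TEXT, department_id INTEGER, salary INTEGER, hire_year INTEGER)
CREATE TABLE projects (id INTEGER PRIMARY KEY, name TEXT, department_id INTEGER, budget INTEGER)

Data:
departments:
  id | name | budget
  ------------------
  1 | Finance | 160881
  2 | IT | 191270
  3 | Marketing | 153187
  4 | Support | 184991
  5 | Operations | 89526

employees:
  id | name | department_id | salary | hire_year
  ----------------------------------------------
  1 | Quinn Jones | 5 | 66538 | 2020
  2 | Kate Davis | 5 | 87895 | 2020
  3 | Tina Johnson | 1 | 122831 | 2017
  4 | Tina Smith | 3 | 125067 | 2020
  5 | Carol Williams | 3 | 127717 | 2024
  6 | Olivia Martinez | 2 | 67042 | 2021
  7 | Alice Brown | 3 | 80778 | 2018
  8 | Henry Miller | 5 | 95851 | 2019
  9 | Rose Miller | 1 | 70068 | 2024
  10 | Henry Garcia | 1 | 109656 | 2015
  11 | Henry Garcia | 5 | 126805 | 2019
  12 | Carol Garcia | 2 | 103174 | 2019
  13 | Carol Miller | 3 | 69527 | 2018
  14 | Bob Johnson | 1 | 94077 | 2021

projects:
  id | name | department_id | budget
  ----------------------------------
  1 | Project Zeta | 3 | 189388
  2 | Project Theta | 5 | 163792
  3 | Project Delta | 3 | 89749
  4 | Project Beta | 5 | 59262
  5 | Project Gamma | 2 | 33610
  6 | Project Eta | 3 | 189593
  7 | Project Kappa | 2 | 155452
SELECT name, budget FROM departments WHERE budget > (SELECT AVG(budget) FROM departments)

Execution result:
name | budget
Finance | 160881
IT | 191270
Support | 184991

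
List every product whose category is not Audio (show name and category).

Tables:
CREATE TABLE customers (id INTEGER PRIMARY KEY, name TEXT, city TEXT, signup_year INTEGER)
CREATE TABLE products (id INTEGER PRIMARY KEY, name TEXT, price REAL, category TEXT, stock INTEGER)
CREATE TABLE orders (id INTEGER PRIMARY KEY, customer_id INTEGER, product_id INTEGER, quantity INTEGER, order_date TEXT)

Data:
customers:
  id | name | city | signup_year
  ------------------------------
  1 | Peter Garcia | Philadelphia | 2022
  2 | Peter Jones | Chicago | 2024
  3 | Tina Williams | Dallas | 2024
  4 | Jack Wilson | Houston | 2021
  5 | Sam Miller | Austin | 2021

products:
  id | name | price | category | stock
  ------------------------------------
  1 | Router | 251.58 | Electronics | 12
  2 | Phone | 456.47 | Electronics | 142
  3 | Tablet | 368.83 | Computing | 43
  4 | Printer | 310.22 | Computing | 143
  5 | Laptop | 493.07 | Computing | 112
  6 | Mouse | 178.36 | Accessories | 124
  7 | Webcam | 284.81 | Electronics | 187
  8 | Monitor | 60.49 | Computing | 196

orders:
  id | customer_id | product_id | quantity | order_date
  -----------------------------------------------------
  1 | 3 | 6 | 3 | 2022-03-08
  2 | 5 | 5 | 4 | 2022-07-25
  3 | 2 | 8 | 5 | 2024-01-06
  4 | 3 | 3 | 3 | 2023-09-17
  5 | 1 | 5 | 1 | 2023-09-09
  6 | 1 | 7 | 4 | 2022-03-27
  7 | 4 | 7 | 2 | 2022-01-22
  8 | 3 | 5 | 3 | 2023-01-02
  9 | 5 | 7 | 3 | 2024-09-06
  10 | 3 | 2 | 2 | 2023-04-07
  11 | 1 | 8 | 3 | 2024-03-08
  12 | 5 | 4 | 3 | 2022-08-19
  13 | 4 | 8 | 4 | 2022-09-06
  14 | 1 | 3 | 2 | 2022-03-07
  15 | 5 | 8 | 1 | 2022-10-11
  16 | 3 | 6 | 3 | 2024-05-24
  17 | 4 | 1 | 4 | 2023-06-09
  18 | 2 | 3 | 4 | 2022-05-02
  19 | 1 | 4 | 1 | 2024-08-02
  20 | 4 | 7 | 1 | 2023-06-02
SELECT name, category FROM products WHERE category <> 'Audio'

Execution result:
name | category
Router | Electronics
Phone | Electronics
Tablet | Computing
Printer | Computing
Laptop | Computing
Mouse | Accessories
Webcam | Electronics
Monitor | Computing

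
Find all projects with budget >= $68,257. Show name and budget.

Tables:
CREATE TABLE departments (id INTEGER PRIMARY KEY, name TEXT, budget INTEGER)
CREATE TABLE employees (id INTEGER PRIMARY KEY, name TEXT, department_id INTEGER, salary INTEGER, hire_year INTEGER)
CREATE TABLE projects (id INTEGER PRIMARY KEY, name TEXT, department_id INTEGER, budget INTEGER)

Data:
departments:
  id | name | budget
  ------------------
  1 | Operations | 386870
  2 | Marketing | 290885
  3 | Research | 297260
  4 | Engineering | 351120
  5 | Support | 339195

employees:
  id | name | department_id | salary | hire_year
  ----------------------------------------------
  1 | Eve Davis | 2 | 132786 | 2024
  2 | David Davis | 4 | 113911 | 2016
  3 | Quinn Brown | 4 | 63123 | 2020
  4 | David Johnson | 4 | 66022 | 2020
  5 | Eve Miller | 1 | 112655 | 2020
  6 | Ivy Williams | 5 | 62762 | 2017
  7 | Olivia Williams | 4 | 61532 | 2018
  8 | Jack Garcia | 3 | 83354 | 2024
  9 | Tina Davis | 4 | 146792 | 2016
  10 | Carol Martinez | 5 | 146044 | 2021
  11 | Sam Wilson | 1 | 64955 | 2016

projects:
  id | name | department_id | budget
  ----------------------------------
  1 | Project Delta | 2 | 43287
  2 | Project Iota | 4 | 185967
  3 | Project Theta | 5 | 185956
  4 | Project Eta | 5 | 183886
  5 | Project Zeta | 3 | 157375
SELECT name, budget FROM projects WHERE budget >= 68257

Execution result:
name | budget
Project Iota | 185967
Project Theta | 185956
Project Eta | 183886
Project Zeta | 157375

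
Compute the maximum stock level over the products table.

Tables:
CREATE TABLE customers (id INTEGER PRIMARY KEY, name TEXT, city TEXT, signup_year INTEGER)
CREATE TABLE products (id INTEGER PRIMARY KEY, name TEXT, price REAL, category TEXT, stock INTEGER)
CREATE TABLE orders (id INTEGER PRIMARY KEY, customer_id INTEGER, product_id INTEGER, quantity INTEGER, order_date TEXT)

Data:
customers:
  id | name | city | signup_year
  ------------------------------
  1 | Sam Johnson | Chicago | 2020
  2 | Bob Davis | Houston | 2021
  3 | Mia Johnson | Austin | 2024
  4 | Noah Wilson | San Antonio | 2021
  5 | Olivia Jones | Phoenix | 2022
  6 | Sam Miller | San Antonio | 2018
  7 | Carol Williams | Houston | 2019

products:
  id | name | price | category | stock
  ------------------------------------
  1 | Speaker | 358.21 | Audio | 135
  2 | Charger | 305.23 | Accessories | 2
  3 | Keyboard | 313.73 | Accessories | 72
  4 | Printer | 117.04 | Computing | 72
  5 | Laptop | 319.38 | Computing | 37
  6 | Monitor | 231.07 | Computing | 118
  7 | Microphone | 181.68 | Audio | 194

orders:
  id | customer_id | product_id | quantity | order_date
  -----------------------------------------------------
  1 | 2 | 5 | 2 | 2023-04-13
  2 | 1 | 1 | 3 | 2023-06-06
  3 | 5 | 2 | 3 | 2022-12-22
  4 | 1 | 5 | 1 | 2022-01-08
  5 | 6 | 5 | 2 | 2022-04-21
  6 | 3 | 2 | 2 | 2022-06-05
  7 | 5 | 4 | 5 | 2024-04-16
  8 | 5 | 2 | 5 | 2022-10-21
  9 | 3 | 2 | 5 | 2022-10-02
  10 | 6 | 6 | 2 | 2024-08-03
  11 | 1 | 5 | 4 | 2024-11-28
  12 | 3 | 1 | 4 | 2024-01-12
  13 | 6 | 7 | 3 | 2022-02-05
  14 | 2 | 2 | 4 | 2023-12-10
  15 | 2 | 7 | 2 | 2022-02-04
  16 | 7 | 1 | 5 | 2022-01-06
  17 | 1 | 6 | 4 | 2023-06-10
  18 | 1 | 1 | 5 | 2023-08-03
SELECT MAX(stock) FROM products

Execution result:
194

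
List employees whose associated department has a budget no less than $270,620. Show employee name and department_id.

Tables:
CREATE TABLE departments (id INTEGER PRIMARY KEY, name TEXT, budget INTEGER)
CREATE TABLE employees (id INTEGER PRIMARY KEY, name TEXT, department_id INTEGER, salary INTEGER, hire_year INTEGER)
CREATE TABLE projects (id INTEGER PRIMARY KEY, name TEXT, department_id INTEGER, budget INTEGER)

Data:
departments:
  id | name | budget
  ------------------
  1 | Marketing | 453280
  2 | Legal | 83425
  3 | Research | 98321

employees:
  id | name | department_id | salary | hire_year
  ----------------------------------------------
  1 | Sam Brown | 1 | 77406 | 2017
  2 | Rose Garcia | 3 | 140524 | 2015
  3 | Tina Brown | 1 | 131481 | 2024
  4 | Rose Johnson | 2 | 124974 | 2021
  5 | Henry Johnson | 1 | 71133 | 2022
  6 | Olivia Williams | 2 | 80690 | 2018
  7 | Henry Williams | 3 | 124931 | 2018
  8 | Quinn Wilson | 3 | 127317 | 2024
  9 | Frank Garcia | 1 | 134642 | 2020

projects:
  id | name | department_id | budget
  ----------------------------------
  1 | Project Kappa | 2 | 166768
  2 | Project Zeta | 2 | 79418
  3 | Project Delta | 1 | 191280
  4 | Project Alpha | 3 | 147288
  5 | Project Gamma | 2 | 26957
SELECT name, department_id FROM employees WHERE department_id IN (SELECT id FROM departments WHERE budget >= 270620)

Execution result:
name | department_id
Sam Brown | 1
Tina Brown | 1
Henry Johnson | 1
Frank Garcia | 1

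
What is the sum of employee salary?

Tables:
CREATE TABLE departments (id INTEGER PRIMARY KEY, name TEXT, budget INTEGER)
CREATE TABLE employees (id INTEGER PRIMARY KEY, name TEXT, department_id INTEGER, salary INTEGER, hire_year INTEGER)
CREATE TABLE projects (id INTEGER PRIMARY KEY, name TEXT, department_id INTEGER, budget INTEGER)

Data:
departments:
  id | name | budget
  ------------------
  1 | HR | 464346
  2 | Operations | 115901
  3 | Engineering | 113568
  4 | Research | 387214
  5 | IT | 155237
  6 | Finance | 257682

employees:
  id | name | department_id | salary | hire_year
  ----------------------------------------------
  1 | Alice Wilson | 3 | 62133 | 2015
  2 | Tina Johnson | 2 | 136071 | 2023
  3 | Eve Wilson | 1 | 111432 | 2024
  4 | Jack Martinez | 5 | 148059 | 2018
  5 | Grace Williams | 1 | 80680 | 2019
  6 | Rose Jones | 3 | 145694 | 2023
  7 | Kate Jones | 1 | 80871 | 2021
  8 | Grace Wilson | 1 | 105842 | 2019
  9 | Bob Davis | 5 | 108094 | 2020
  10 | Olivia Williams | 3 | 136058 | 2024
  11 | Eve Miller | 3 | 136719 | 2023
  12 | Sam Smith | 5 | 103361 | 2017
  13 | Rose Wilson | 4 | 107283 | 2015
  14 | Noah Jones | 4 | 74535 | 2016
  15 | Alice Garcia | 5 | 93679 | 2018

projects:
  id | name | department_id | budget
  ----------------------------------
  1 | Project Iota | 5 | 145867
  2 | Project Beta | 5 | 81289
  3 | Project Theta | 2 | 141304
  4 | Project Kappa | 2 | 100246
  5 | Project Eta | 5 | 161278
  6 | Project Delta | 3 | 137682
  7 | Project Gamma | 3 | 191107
SELECT SUM(salary) FROM employees

Execution result:
1630511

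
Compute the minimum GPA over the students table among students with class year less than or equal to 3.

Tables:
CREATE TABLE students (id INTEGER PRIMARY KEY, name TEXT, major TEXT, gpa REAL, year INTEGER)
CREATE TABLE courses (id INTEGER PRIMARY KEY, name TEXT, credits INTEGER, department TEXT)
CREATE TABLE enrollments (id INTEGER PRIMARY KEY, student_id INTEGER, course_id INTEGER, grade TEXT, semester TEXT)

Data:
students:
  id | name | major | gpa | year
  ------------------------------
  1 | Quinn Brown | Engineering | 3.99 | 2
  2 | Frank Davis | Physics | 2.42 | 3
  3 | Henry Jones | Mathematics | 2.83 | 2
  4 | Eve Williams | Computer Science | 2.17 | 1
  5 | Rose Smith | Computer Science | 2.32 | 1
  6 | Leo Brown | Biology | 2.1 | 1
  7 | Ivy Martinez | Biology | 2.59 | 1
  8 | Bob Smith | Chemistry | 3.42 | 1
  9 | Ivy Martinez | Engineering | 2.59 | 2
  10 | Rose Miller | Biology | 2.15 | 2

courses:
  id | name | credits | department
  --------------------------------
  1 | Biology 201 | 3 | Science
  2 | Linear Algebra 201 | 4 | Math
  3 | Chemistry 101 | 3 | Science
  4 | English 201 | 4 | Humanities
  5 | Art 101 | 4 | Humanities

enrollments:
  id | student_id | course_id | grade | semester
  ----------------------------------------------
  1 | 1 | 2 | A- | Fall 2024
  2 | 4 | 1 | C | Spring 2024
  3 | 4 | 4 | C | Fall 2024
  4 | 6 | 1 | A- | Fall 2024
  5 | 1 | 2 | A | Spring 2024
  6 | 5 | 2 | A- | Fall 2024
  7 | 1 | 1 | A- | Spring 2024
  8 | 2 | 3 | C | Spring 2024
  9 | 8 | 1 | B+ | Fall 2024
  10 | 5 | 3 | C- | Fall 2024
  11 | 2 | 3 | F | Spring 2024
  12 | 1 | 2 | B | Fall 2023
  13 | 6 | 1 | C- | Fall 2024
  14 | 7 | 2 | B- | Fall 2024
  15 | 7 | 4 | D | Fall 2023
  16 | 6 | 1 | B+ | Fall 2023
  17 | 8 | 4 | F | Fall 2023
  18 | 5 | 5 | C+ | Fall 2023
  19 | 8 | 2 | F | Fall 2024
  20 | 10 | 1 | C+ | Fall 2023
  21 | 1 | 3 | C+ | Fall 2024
SELECT MIN(gpa) FROM students WHERE year <= 3

Execution result:
2.10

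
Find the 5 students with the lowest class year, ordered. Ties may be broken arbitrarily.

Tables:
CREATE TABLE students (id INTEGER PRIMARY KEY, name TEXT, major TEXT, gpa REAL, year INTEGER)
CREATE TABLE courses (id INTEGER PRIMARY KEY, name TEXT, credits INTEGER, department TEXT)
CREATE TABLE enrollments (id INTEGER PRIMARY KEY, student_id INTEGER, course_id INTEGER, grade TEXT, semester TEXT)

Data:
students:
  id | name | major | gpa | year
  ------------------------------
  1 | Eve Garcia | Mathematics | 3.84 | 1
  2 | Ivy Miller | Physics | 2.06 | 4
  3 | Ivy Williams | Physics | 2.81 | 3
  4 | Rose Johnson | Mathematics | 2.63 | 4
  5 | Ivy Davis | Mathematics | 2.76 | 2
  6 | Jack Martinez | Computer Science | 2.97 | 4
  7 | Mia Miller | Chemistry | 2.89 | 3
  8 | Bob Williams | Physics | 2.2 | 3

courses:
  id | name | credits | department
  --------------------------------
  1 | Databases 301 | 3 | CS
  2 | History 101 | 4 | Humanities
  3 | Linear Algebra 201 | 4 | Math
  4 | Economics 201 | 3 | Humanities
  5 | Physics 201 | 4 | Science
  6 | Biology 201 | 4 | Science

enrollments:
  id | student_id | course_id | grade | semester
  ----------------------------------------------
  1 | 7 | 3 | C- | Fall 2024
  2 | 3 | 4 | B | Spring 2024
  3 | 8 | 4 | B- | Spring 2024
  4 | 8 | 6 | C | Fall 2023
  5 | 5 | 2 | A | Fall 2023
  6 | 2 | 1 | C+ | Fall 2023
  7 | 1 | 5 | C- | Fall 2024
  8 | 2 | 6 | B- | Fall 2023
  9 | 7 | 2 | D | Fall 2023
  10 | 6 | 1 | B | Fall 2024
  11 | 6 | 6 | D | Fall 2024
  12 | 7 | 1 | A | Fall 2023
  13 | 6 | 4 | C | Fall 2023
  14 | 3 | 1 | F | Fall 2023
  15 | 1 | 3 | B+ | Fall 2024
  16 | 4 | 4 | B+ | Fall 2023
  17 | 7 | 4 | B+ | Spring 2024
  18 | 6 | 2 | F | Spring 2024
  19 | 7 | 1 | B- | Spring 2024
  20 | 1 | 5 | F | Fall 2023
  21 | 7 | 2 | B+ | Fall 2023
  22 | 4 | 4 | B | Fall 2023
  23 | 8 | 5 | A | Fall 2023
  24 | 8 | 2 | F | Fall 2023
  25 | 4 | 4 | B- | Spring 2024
SELECT name, year FROM students ORDER BY year ASC LIMIT 5

Execution result:
name | year
Eve Garcia | 1
Ivy Davis | 2
Ivy Williams | 3
Mia Miller | 3
Bob Williams | 3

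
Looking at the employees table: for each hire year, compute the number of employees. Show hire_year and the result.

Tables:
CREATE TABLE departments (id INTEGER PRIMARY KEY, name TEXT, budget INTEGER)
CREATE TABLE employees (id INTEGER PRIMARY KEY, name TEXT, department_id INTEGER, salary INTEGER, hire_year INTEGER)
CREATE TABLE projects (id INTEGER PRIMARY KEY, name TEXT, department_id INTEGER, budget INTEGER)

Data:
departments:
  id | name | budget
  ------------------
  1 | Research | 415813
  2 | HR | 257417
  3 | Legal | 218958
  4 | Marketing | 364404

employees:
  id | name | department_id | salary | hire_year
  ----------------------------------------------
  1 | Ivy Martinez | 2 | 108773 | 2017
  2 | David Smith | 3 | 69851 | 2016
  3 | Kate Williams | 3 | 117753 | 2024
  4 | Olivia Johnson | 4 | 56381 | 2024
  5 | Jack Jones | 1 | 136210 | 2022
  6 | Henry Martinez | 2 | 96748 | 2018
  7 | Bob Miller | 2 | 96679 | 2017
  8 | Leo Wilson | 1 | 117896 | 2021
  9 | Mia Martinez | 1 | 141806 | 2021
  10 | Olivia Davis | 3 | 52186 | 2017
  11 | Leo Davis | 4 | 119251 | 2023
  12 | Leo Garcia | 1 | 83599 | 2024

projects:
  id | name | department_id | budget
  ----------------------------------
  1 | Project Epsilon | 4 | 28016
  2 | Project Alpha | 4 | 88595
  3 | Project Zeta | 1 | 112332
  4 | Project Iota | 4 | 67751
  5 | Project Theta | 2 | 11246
SELECT hire_year, COUNT(*) AS n FROM employees GROUP BY hire_year

Execution result:
hire_year | n
2016 | 1
2017 | 3
2018 | 1
2021 | 2
2022 | 1
2023 | 1
2024 | 3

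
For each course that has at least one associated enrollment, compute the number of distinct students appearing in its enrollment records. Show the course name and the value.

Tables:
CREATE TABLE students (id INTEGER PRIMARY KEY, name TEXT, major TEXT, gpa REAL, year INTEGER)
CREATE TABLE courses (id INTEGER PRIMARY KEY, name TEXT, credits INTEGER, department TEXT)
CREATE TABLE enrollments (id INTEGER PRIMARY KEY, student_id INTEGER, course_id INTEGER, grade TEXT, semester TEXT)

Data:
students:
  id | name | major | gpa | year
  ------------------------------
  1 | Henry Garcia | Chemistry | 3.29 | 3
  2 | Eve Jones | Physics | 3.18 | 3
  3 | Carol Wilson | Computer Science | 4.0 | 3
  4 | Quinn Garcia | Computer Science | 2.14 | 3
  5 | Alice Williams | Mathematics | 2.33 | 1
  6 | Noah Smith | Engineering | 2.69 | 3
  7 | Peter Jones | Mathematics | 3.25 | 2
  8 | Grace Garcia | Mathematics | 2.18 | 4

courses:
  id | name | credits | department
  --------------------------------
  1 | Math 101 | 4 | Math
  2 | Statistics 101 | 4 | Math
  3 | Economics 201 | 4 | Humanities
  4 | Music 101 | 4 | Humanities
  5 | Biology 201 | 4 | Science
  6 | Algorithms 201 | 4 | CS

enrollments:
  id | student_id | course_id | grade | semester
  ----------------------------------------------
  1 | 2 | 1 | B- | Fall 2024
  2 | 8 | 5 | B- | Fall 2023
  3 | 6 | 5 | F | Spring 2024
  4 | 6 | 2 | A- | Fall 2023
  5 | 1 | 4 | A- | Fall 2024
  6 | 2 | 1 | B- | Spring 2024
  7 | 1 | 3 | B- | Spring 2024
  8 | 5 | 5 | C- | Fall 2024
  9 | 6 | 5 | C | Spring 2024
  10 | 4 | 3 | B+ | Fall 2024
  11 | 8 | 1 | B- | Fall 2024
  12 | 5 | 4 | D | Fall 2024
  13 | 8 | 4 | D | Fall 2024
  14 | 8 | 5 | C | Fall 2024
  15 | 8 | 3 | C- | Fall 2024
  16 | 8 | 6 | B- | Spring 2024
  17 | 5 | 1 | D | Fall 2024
SELECT p.name, COUNT(DISTINCT c.student_id) AS distinct_student_count FROM enrollments c JOIN courses p ON c.course_id = p.id GROUP BY p.id, p.name

Execution result:
name | distinct_student_count
Math 101 | 3
Statistics 101 | 1
Economics 201 | 3
Music 101 | 3
Biology 201 | 3
Algorithms 201 | 1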